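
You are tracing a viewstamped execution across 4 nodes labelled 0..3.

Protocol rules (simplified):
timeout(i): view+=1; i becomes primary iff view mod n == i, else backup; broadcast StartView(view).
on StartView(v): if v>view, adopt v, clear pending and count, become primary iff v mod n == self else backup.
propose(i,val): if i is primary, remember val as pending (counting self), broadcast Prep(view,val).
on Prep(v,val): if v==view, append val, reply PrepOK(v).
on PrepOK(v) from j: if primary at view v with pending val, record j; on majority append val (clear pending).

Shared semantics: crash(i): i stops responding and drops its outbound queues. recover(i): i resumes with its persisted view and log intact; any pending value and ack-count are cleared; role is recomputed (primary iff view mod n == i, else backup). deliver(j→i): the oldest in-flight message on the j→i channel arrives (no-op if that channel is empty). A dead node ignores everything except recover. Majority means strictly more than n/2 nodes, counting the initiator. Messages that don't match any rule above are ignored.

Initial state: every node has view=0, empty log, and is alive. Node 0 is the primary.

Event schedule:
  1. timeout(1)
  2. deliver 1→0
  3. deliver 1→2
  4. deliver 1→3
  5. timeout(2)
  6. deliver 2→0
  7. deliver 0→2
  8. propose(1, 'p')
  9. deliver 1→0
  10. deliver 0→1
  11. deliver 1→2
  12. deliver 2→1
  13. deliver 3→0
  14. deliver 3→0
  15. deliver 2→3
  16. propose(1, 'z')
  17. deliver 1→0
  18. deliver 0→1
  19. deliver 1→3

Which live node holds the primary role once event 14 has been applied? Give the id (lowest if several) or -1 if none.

2

[1] timeout(1) → N1(prim v1 [-])
[2] deliver 1→0 → N0(back v1 [-])
[3] deliver 1→2 → N2(back v1 [-])
[4] deliver 1→3 → N3(back v1 [-])
[5] timeout(2) → N2(prim v2 [-])
[6] deliver 2→0 → N0(back v2 [-])
[7] deliver 0→2 → ∅
[8] propose(1,'p') → ∅
[9] deliver 1→0 → ∅
[10] deliver 0→1 → ∅
[11] deliver 1→2 → ∅
[12] deliver 2→1 → N1(back v2 [-])
[13] deliver 3→0 → ∅
[14] deliver 3→0 → ∅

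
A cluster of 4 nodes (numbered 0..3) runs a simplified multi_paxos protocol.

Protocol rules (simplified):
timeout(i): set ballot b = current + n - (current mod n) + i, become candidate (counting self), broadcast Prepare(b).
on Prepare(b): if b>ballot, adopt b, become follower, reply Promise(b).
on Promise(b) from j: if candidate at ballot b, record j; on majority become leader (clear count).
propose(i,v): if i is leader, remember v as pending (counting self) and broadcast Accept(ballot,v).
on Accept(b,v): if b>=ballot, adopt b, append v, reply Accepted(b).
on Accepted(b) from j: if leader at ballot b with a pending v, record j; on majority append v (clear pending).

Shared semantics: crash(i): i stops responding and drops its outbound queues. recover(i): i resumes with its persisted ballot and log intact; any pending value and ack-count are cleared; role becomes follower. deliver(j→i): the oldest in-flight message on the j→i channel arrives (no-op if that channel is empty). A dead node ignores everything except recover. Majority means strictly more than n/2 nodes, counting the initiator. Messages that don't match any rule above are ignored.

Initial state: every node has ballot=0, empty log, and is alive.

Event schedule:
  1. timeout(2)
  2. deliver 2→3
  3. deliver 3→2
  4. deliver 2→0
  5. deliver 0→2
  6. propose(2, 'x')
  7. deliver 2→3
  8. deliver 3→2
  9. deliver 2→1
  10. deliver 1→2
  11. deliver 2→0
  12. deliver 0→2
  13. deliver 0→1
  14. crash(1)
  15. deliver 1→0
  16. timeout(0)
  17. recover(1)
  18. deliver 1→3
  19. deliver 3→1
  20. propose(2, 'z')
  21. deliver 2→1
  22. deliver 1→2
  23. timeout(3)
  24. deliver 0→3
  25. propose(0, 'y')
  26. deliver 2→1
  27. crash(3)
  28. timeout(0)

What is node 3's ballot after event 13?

6

1. timeout(2):  <2:cand b6 ->
2. deliver 2→3:  <3:foll b6 ->
3. deliver 3→2:  nop
4. deliver 2→0:  <0:foll b6 ->
5. deliver 0→2:  <2:lead b6 ->
6. propose(2,'x'):  nop
7. deliver 2→3:  <3:foll b6 x>
8. deliver 3→2:  nop
9. deliver 2→1:  <1:foll b6 ->
10. deliver 1→2:  nop
11. deliver 2→0:  <0:foll b6 x>
12. deliver 0→2:  <2:lead b6 x>
13. deliver 0→1:  nop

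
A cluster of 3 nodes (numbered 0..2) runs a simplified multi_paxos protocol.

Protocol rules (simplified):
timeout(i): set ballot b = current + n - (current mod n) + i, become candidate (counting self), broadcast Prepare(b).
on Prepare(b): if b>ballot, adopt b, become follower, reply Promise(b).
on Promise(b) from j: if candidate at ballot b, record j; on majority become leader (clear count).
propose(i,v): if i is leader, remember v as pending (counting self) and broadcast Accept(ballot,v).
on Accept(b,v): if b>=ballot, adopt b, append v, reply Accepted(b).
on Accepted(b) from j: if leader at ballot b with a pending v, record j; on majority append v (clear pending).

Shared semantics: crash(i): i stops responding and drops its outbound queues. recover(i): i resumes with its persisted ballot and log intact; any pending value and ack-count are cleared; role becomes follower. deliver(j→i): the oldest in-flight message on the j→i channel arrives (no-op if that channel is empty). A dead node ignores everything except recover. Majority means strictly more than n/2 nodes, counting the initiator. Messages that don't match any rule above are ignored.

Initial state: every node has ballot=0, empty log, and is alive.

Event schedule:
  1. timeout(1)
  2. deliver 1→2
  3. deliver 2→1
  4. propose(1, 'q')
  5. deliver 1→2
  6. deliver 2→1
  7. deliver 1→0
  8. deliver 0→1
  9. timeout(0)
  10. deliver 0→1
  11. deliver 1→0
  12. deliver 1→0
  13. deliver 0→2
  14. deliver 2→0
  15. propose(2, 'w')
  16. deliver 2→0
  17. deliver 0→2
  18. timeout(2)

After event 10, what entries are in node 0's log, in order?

empty

1. timeout(1):  <1:cand b4 ->
2. deliver 1→2:  <2:foll b4 ->
3. deliver 2→1:  <1:lead b4 ->
4. propose(1,'q'):  nop
5. deliver 1→2:  <2:foll b4 q>
6. deliver 2→1:  <1:lead b4 q>
7. deliver 1→0:  <0:foll b4 ->
8. deliver 0→1:  nop
9. timeout(0):  <0:cand b6 ->
10. deliver 0→1:  <1:foll b6 q>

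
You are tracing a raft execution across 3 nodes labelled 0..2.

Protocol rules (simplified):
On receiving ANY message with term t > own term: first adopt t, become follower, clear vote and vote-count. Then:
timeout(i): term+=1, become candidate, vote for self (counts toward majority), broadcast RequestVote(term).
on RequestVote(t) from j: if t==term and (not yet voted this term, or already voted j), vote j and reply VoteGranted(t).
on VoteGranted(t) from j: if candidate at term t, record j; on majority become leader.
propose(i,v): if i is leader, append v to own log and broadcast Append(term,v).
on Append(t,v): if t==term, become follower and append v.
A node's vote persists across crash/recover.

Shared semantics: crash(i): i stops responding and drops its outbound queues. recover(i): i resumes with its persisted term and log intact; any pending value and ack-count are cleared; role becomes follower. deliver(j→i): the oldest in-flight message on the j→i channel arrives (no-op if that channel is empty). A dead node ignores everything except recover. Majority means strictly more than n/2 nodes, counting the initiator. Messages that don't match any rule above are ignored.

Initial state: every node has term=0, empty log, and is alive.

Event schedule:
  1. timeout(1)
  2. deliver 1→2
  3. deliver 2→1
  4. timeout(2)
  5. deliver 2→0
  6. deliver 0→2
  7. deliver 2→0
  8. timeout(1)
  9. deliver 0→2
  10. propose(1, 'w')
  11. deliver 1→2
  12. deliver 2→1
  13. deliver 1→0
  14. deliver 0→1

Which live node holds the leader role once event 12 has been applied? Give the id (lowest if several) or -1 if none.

2

after 1 — timeout(1): n1:cand/t1/[-]
after 2 — deliver 1→2: n2:foll/t1/[-]
after 3 — deliver 2→1: n1:lead/t1/[-]
after 4 — timeout(2): n2:cand/t2/[-]
after 5 — deliver 2→0: n0:foll/t2/[-]
after 6 — deliver 0→2: n2:lead/t2/[-]
after 7 — deliver 2→0: ·
after 8 — timeout(1): n1:cand/t2/[-]
after 9 — deliver 0→2: ·
after 10 — propose(1,'w'): ·
after 11 — deliver 1→2: ·
after 12 — deliver 2→1: ·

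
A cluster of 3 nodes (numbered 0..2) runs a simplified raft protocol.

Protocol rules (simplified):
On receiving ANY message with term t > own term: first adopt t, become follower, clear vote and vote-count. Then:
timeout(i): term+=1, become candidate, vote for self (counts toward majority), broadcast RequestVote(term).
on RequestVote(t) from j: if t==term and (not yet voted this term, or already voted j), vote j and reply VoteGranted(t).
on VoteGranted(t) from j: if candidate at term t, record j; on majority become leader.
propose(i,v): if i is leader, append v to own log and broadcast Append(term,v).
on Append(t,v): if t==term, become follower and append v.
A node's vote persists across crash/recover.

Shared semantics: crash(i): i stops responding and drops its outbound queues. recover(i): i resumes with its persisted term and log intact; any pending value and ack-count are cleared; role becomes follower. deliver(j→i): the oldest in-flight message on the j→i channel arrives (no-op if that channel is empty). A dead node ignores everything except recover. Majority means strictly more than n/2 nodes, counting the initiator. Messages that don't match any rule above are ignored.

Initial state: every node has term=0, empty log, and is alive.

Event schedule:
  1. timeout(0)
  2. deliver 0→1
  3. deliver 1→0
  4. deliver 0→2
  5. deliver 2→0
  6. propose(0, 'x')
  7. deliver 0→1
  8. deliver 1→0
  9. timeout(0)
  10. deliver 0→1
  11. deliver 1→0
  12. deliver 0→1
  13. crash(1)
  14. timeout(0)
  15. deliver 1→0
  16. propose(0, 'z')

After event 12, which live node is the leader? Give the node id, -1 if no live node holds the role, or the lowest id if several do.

e1 timeout(0): 0[cand,t=1,-]
e2 deliver 0→1: 1[foll,t=1,-]
e3 deliver 1→0: 0[lead,t=1,-]
e4 deliver 0→2: 2[foll,t=1,-]
e5 deliver 2→0: ·
e6 propose(0,'x'): 0[lead,t=1,x]
e7 deliver 0→1: 1[foll,t=1,x]
e8 deliver 1→0: ·
e9 timeout(0): 0[cand,t=2,x]
e10 deliver 0→1: 1[foll,t=2,x]
e11 deliver 1→0: 0[lead,t=2,x]
e12 deliver 0→1: ·

0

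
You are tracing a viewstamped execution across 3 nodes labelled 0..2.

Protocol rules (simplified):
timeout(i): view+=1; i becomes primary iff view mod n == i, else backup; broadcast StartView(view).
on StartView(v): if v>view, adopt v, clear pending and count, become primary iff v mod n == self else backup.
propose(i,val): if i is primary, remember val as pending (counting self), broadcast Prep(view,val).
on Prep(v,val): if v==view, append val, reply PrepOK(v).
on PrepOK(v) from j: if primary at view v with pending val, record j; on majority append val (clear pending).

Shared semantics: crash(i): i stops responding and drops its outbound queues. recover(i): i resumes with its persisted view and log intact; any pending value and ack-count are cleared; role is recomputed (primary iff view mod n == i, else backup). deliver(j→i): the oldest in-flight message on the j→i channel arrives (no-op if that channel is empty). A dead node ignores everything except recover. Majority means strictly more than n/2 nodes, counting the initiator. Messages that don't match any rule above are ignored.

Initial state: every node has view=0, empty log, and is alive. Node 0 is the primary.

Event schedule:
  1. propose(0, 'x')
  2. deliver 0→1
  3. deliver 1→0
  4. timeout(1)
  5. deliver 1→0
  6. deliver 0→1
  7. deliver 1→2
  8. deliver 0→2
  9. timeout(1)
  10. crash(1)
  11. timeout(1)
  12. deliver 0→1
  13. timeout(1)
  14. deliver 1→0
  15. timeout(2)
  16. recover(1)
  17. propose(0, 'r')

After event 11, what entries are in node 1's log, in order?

x

e1 propose(0,'x'): ·
e2 deliver 0→1: 1[back,v=0,x]
e3 deliver 1→0: 0[prim,v=0,x]
e4 timeout(1): 1[prim,v=1,x]
e5 deliver 1→0: 0[back,v=1,x]
e6 deliver 0→1: ·
e7 deliver 1→2: 2[back,v=1,-]
e8 deliver 0→2: ·
e9 timeout(1): 1[back,v=2,x]
e10 crash(1): 1[✗back,v=2,x]
e11 timeout(1): ·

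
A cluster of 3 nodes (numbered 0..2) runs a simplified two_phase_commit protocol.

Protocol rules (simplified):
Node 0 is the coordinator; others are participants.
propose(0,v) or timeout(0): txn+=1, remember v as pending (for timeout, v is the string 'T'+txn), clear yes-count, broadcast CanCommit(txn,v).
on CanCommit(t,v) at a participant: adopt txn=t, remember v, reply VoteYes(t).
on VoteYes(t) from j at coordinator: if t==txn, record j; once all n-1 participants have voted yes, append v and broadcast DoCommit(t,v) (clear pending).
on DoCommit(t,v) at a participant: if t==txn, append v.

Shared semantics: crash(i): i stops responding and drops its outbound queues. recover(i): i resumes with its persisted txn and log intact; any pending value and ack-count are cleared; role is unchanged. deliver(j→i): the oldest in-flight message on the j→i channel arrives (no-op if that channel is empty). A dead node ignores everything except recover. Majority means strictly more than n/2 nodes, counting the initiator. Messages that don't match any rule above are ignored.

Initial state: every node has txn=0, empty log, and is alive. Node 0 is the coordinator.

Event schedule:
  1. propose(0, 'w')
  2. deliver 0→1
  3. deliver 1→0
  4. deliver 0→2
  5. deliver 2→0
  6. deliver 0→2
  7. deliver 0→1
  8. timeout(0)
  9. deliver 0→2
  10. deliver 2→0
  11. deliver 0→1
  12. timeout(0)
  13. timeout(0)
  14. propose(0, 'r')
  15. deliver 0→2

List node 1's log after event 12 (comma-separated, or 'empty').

step 1 propose(0,'w'): 0={coor,t=1,log=-}
step 2 deliver 0→1: 1={part,t=1,log=-}
step 3 deliver 1→0: —
step 4 deliver 0→2: 2={part,t=1,log=-}
step 5 deliver 2→0: 0={coor,t=1,log=w}
step 6 deliver 0→2: 2={part,t=1,log=w}
step 7 deliver 0→1: 1={part,t=1,log=w}
step 8 timeout(0): 0={coor,t=2,log=w}
step 9 deliver 0→2: 2={part,t=2,log=w}
step 10 deliver 2→0: —
step 11 deliver 0→1: 1={part,t=2,log=w}
step 12 timeout(0): 0={coor,t=3,log=w}

w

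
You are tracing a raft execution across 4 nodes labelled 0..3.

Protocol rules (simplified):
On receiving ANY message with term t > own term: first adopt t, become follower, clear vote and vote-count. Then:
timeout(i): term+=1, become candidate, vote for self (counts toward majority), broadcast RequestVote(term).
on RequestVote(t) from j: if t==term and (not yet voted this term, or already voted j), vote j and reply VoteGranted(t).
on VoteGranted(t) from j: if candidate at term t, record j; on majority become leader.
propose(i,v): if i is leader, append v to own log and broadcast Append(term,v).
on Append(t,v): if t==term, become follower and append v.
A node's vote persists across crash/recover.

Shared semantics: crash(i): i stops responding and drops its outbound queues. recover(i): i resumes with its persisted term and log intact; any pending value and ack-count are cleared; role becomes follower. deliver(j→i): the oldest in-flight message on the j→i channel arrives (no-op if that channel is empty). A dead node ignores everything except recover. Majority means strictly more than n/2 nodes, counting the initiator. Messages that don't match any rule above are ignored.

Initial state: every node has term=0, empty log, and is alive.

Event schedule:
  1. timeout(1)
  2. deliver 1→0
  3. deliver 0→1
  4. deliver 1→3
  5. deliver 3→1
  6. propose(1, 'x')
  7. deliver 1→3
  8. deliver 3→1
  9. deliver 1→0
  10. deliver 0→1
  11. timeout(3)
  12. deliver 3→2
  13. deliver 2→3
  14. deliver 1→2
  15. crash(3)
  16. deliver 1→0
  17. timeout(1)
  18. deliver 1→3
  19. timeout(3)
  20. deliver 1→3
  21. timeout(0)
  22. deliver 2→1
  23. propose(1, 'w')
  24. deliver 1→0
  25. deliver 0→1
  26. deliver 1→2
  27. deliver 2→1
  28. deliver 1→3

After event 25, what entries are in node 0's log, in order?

e1 timeout(1): 1[cand,t=1,-]
e2 deliver 1→0: 0[foll,t=1,-]
e3 deliver 0→1: ·
e4 deliver 1→3: 3[foll,t=1,-]
e5 deliver 3→1: 1[lead,t=1,-]
e6 propose(1,'x'): 1[lead,t=1,x]
e7 deliver 1→3: 3[foll,t=1,x]
e8 deliver 3→1: ·
e9 deliver 1→0: 0[foll,t=1,x]
e10 deliver 0→1: ·
e11 timeout(3): 3[cand,t=2,x]
e12 deliver 3→2: 2[foll,t=2,-]
e13 deliver 2→3: ·
e14 deliver 1→2: ·
e15 crash(3): 3[✗cand,t=2,x]
e16 deliver 1→0: ·
e17 timeout(1): 1[cand,t=2,x]
e18 deliver 1→3: ·
e19 timeout(3): ·
e20 deliver 1→3: ·
e21 timeout(0): 0[cand,t=2,x]
e22 deliver 2→1: ·
e23 propose(1,'w'): ·
e24 deliver 1→0: ·
e25 deliver 0→1: ·

x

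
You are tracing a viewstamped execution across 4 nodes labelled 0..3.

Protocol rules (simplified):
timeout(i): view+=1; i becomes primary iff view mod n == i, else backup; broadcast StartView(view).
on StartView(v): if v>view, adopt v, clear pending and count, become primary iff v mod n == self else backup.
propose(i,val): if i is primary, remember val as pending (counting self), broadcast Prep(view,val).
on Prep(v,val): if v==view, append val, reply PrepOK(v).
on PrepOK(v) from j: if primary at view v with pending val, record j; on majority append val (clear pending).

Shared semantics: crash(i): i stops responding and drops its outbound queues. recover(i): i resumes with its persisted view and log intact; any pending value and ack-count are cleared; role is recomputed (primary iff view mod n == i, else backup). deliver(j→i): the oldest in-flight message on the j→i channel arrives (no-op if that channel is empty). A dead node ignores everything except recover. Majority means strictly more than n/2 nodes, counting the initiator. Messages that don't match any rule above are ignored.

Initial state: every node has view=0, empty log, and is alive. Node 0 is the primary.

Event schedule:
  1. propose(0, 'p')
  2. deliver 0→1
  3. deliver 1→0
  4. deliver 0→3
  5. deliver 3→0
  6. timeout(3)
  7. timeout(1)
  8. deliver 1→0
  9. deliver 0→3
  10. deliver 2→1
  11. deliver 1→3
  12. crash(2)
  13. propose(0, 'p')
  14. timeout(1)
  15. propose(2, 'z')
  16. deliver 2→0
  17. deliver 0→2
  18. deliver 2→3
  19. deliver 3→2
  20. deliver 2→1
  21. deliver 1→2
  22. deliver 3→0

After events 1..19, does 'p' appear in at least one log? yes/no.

[1] propose(0,'p') → ∅
[2] deliver 0→1 → N1(back v0 [p])
[3] deliver 1→0 → ∅
[4] deliver 0→3 → N3(back v0 [p])
[5] deliver 3→0 → N0(prim v0 [p])
[6] timeout(3) → N3(back v1 [p])
[7] timeout(1) → N1(prim v1 [p])
[8] deliver 1→0 → N0(back v1 [p])
[9] deliver 0→3 → ∅
[10] deliver 2→1 → ∅
[11] deliver 1→3 → ∅
[12] crash(2) → N2(✗back v0 [-])
[13] propose(0,'p') → ∅
[14] timeout(1) → N1(back v2 [p])
[15] propose(2,'z') → ∅
[16] deliver 2→0 → ∅
[17] deliver 0→2 → ∅
[18] deliver 2→3 → ∅
[19] deliver 3→2 → ∅

yes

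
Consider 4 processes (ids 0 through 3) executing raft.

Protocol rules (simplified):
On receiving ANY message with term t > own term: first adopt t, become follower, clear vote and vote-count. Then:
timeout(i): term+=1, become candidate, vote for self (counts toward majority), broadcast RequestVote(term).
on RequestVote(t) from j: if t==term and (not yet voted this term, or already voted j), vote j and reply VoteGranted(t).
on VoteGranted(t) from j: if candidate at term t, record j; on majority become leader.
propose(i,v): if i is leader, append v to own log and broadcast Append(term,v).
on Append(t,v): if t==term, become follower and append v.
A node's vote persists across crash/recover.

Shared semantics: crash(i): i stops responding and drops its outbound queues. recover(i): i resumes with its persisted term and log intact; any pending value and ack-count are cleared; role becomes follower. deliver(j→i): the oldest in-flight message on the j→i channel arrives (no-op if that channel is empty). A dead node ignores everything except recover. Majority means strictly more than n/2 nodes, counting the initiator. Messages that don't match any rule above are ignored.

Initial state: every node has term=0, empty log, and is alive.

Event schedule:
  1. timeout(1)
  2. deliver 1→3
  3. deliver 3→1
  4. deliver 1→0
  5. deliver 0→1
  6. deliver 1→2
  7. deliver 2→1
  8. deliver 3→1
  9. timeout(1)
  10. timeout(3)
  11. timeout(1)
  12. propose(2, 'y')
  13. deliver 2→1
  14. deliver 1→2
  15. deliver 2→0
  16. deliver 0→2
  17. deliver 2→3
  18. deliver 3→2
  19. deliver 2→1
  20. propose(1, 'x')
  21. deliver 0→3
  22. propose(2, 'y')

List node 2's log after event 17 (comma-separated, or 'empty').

1. timeout(1):  <1:cand t1 ->
2. deliver 1→3:  <3:foll t1 ->
3. deliver 3→1:  nop
4. deliver 1→0:  <0:foll t1 ->
5. deliver 0→1:  <1:lead t1 ->
6. deliver 1→2:  <2:foll t1 ->
7. deliver 2→1:  nop
8. deliver 3→1:  nop
9. timeout(1):  <1:cand t2 ->
10. timeout(3):  <3:cand t2 ->
11. timeout(1):  <1:cand t3 ->
12. propose(2,'y'):  nop
13. deliver 2→1:  nop
14. deliver 1→2:  <2:foll t2 ->
15. deliver 2→0:  nop
16. deliver 0→2:  nop
17. deliver 2→3:  nop

empty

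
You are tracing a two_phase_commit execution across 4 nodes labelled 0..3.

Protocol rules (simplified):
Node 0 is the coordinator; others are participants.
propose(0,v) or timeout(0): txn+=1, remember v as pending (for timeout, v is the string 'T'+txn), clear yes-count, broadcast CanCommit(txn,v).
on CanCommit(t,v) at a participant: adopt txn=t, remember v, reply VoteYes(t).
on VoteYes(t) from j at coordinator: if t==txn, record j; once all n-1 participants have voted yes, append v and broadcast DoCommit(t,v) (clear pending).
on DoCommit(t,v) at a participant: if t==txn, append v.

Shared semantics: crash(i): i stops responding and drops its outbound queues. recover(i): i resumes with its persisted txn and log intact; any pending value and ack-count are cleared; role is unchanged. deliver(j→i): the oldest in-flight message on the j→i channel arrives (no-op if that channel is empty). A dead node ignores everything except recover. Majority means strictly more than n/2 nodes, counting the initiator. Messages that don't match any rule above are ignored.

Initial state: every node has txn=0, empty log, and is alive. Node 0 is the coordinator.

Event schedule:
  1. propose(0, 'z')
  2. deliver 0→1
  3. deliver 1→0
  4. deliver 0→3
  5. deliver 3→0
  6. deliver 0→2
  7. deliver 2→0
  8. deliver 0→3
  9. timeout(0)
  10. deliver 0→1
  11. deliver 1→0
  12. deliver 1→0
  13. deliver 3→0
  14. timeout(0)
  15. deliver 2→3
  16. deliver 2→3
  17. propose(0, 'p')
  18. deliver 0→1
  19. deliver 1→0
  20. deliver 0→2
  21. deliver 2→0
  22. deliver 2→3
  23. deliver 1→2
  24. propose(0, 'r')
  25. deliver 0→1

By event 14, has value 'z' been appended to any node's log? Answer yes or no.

yes

step 1 propose(0,'z'): 0={coor,t=1,log=-}
step 2 deliver 0→1: 1={part,t=1,log=-}
step 3 deliver 1→0: —
step 4 deliver 0→3: 3={part,t=1,log=-}
step 5 deliver 3→0: —
step 6 deliver 0→2: 2={part,t=1,log=-}
step 7 deliver 2→0: 0={coor,t=1,log=z}
step 8 deliver 0→3: 3={part,t=1,log=z}
step 9 timeout(0): 0={coor,t=2,log=z}
step 10 deliver 0→1: 1={part,t=1,log=z}
step 11 deliver 1→0: —
step 12 deliver 1→0: —
step 13 deliver 3→0: —
step 14 timeout(0): 0={coor,t=3,log=z}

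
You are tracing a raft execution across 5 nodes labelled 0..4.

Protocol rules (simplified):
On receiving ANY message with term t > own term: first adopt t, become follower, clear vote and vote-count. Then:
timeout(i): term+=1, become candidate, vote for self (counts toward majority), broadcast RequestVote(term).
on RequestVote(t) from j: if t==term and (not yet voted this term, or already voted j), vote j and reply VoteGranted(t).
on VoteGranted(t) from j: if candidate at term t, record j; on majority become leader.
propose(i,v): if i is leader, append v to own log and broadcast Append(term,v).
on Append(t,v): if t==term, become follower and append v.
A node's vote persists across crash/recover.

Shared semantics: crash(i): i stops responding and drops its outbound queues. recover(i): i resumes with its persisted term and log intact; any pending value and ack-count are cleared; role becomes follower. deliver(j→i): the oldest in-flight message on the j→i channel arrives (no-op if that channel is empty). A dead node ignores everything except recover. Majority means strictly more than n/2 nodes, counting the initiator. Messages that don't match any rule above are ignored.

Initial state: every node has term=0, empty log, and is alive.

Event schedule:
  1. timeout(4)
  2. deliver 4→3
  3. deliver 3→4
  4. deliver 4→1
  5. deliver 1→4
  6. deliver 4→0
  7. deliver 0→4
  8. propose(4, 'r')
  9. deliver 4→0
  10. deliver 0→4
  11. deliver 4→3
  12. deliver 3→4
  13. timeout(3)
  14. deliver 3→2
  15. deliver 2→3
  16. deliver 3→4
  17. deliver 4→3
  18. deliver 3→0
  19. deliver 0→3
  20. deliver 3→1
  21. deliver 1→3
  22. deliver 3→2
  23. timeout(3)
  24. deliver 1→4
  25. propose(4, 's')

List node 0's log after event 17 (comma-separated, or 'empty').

step 1 timeout(4): 4={cand,t=1,log=-}
step 2 deliver 4→3: 3={foll,t=1,log=-}
step 3 deliver 3→4: —
step 4 deliver 4→1: 1={foll,t=1,log=-}
step 5 deliver 1→4: 4={lead,t=1,log=-}
step 6 deliver 4→0: 0={foll,t=1,log=-}
step 7 deliver 0→4: —
step 8 propose(4,'r'): 4={lead,t=1,log=r}
step 9 deliver 4→0: 0={foll,t=1,log=r}
step 10 deliver 0→4: —
step 11 deliver 4→3: 3={foll,t=1,log=r}
step 12 deliver 3→4: —
step 13 timeout(3): 3={cand,t=2,log=r}
step 14 deliver 3→2: 2={foll,t=2,log=-}
step 15 deliver 2→3: —
step 16 deliver 3→4: 4={foll,t=2,log=r}
step 17 deliver 4→3: 3={lead,t=2,log=r}

r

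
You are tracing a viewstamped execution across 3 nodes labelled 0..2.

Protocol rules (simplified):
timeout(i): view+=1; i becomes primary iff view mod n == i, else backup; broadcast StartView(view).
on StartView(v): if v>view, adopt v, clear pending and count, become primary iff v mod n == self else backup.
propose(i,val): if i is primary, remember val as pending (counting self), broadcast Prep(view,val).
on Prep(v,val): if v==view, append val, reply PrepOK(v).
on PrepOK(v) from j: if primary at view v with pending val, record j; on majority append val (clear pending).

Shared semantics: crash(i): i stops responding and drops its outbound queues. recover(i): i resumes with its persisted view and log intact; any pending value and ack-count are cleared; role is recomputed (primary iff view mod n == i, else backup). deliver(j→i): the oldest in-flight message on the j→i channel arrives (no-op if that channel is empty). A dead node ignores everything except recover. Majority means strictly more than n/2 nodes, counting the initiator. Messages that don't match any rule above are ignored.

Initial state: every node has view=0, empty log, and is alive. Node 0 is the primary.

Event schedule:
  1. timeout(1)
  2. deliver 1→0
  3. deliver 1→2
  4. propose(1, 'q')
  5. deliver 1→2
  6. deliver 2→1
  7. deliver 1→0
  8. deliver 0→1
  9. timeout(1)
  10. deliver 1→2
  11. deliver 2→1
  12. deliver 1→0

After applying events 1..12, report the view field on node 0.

step 1 timeout(1): 1={prim,v=1,log=-}
step 2 deliver 1→0: 0={back,v=1,log=-}
step 3 deliver 1→2: 2={back,v=1,log=-}
step 4 propose(1,'q'): —
step 5 deliver 1→2: 2={back,v=1,log=q}
step 6 deliver 2→1: 1={prim,v=1,log=q}
step 7 deliver 1→0: 0={back,v=1,log=q}
step 8 deliver 0→1: —
step 9 timeout(1): 1={back,v=2,log=q}
step 10 deliver 1→2: 2={prim,v=2,log=q}
step 11 deliver 2→1: —
step 12 deliver 1→0: 0={back,v=2,log=q}

2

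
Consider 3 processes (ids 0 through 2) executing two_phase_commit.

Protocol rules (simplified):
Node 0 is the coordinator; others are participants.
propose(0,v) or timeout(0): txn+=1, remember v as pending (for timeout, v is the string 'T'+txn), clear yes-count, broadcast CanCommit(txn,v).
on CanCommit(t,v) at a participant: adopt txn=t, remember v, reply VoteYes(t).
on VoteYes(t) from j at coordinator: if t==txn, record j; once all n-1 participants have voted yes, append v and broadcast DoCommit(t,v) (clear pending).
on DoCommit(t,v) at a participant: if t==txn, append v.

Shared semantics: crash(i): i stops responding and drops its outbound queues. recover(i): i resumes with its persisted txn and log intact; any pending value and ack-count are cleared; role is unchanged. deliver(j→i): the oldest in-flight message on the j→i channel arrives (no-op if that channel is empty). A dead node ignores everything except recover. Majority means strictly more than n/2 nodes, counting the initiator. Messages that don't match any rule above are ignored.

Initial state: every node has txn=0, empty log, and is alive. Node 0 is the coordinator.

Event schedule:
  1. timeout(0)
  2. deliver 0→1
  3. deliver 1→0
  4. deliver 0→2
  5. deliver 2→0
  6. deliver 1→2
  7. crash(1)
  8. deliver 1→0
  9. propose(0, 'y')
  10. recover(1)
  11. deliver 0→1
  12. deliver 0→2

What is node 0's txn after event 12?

step 1 timeout(0): 0={coor,t=1,log=-}
step 2 deliver 0→1: 1={part,t=1,log=-}
step 3 deliver 1→0: —
step 4 deliver 0→2: 2={part,t=1,log=-}
step 5 deliver 2→0: 0={coor,t=1,log=T1}
step 6 deliver 1→2: —
step 7 crash(1): 1={✗part,t=1,log=-}
step 8 deliver 1→0: —
step 9 propose(0,'y'): 0={coor,t=2,log=T1}
step 10 recover(1): 1={part,t=1,log=-}
step 11 deliver 0→1: 1={part,t=1,log=T1}
step 12 deliver 0→2: 2={part,t=1,log=T1}

2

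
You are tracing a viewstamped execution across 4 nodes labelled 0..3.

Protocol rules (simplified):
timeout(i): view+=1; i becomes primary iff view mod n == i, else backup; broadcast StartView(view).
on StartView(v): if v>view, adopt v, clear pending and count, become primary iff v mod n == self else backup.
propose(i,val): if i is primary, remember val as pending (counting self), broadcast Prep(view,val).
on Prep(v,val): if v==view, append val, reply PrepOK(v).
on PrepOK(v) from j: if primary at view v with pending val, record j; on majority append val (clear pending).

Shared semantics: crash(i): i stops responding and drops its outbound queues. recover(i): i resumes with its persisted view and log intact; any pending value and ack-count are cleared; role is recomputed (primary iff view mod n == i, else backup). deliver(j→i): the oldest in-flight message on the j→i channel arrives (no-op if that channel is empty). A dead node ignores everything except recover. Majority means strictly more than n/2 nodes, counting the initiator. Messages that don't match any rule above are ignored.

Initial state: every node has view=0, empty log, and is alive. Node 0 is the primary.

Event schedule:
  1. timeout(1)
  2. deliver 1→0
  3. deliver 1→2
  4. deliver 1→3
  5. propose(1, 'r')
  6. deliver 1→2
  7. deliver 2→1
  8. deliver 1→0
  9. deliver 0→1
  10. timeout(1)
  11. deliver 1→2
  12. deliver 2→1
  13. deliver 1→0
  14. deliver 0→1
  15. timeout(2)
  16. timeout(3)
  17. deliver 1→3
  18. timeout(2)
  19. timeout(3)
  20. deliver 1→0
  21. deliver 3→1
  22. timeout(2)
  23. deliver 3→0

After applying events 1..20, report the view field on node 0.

2

[1] timeout(1) → N1(prim v1 [-])
[2] deliver 1→0 → N0(back v1 [-])
[3] deliver 1→2 → N2(back v1 [-])
[4] deliver 1→3 → N3(back v1 [-])
[5] propose(1,'r') → ∅
[6] deliver 1→2 → N2(back v1 [r])
[7] deliver 2→1 → ∅
[8] deliver 1→0 → N0(back v1 [r])
[9] deliver 0→1 → N1(prim v1 [r])
[10] timeout(1) → N1(back v2 [r])
[11] deliver 1→2 → N2(prim v2 [r])
[12] deliver 2→1 → ∅
[13] deliver 1→0 → N0(back v2 [r])
[14] deliver 0→1 → ∅
[15] timeout(2) → N2(back v3 [r])
[16] timeout(3) → N3(back v2 [-])
[17] deliver 1→3 → ∅
[18] timeout(2) → N2(back v4 [r])
[19] timeout(3) → N3(prim v3 [-])
[20] deliver 1→0 → ∅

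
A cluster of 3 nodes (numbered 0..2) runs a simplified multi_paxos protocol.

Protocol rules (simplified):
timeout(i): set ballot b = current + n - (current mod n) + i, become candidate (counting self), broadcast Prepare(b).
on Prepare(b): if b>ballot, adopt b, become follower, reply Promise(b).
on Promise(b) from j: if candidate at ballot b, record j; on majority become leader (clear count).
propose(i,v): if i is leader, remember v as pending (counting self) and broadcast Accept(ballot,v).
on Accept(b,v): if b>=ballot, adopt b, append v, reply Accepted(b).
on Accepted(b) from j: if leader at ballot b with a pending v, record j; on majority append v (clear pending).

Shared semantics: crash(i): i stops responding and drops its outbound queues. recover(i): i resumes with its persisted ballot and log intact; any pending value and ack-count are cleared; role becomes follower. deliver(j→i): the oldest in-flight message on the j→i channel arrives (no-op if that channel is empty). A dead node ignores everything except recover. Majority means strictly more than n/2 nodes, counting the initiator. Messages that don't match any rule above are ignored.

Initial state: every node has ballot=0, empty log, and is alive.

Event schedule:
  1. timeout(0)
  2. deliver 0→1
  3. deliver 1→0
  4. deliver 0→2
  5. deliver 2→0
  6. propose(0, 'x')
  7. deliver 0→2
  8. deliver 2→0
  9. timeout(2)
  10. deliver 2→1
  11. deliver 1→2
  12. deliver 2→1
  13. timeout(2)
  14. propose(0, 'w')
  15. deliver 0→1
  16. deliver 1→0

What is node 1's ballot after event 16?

8

e1 timeout(0): 0[cand,b=3,-]
e2 deliver 0→1: 1[foll,b=3,-]
e3 deliver 1→0: 0[lead,b=3,-]
e4 deliver 0→2: 2[foll,b=3,-]
e5 deliver 2→0: ·
e6 propose(0,'x'): ·
e7 deliver 0→2: 2[foll,b=3,x]
e8 deliver 2→0: 0[lead,b=3,x]
e9 timeout(2): 2[cand,b=8,x]
e10 deliver 2→1: 1[foll,b=8,-]
e11 deliver 1→2: 2[lead,b=8,x]
e12 deliver 2→1: ·
e13 timeout(2): 2[cand,b=11,x]
e14 propose(0,'w'): ·
e15 deliver 0→1: ·
e16 deliver 1→0: ·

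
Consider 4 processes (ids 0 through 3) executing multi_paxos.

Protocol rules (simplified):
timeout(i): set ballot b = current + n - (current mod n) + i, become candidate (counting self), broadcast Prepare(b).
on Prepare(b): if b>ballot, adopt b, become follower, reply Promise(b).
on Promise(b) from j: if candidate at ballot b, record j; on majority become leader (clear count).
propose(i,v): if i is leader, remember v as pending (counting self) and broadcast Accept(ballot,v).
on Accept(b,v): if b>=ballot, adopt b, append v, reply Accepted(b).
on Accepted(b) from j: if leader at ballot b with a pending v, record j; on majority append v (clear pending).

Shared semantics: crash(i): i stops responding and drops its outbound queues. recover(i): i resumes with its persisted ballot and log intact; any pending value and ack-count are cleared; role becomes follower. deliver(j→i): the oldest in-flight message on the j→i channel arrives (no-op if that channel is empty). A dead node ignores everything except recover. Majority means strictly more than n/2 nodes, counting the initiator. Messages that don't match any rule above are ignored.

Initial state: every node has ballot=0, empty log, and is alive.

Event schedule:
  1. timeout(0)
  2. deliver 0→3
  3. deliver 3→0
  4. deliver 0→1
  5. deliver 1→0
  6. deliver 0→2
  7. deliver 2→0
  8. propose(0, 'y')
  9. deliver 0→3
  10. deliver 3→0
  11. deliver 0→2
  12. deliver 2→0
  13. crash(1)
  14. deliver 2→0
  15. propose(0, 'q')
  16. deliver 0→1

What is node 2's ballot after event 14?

step 1 timeout(0): 0={cand,b=4,log=-}
step 2 deliver 0→3: 3={foll,b=4,log=-}
step 3 deliver 3→0: —
step 4 deliver 0→1: 1={foll,b=4,log=-}
step 5 deliver 1→0: 0={lead,b=4,log=-}
step 6 deliver 0→2: 2={foll,b=4,log=-}
step 7 deliver 2→0: —
step 8 propose(0,'y'): —
step 9 deliver 0→3: 3={foll,b=4,log=y}
step 10 deliver 3→0: —
step 11 deliver 0→2: 2={foll,b=4,log=y}
step 12 deliver 2→0: 0={lead,b=4,log=y}
step 13 crash(1): 1={✗foll,b=4,log=-}
step 14 deliver 2→0: —

4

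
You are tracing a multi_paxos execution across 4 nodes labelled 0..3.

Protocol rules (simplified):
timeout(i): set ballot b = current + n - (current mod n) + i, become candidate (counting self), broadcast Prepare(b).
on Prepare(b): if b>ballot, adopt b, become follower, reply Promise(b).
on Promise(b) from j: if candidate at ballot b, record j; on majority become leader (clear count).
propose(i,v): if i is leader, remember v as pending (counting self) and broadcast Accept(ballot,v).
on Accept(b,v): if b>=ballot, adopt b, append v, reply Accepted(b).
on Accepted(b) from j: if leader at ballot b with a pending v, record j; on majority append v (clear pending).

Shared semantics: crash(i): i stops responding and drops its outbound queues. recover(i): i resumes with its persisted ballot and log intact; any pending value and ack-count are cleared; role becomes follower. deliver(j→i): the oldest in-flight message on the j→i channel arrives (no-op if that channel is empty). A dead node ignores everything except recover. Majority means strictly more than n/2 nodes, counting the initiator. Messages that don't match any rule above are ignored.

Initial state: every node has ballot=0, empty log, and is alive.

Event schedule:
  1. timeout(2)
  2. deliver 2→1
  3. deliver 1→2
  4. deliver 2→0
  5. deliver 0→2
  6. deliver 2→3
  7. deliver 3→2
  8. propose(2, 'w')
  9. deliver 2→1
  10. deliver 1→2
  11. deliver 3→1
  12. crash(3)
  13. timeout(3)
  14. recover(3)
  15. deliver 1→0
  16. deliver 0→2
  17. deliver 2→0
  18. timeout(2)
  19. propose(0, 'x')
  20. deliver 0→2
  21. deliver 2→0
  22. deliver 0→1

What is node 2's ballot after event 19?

e1 timeout(2): 2[cand,b=6,-]
e2 deliver 2→1: 1[foll,b=6,-]
e3 deliver 1→2: ·
e4 deliver 2→0: 0[foll,b=6,-]
e5 deliver 0→2: 2[lead,b=6,-]
e6 deliver 2→3: 3[foll,b=6,-]
e7 deliver 3→2: ·
e8 propose(2,'w'): ·
e9 deliver 2→1: 1[foll,b=6,w]
e10 deliver 1→2: ·
e11 deliver 3→1: ·
e12 crash(3): 3[✗foll,b=6,-]
e13 timeout(3): ·
e14 recover(3): 3[foll,b=6,-]
e15 deliver 1→0: ·
e16 deliver 0→2: ·
e17 deliver 2→0: 0[foll,b=6,w]
e18 timeout(2): 2[cand,b=10,-]
e19 propose(0,'x'): ·

10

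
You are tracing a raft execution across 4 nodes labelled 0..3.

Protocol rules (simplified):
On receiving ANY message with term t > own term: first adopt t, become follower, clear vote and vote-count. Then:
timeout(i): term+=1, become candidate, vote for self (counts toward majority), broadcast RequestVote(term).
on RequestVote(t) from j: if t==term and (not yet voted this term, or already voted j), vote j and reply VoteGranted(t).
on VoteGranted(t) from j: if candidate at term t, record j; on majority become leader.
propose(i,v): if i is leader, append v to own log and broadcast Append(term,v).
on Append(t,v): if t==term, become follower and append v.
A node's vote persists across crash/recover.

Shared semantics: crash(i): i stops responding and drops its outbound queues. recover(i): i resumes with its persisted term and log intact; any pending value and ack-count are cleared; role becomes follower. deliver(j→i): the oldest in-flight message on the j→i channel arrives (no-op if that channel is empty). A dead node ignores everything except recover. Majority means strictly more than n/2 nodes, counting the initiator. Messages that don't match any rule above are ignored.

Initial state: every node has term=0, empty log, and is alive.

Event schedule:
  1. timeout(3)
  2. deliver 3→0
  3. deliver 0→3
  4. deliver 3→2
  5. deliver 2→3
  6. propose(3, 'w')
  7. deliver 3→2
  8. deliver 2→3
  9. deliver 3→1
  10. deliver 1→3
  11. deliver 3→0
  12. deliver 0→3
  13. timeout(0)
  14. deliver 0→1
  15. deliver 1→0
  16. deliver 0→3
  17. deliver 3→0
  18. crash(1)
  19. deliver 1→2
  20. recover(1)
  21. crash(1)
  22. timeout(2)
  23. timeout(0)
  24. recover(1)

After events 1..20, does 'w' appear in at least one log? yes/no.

1. timeout(3):  <3:cand t1 ->
2. deliver 3→0:  <0:foll t1 ->
3. deliver 0→3:  nop
4. deliver 3→2:  <2:foll t1 ->
5. deliver 2→3:  <3:lead t1 ->
6. propose(3,'w'):  <3:lead t1 w>
7. deliver 3→2:  <2:foll t1 w>
8. deliver 2→3:  nop
9. deliver 3→1:  <1:foll t1 ->
10. deliver 1→3:  nop
11. deliver 3→0:  <0:foll t1 w>
12. deliver 0→3:  nop
13. timeout(0):  <0:cand t2 w>
14. deliver 0→1:  <1:foll t2 ->
15. deliver 1→0:  nop
16. deliver 0→3:  <3:foll t2 w>
17. deliver 3→0:  <0:lead t2 w>
18. crash(1):  <1:✗foll t2 ->
19. deliver 1→2:  nop
20. recover(1):  <1:foll t2 ->

yes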